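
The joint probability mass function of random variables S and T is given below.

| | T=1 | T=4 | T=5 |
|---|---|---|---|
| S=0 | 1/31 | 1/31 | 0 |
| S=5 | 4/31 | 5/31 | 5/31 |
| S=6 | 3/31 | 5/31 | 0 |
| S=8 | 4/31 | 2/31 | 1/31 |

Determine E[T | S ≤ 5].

27/8

P(S ≤ 5) = 16/31.
Σ T·P over the event = 1·(1/31) + 4·(1/31) + 1·(4/31) + 4·(5/31) + 5·(5/31) = 54/31.
E[T | S ≤ 5] = (54/31) / (16/31) = 27/8.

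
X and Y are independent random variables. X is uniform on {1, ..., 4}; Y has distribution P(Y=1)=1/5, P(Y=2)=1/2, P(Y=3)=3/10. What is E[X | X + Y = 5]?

P(X + Y = 5) = 1/4.
Summing X·P(x,y) over outcomes with X + Y = 5 gives 29/40.
E[X | X + Y = 5] = (29/40) / (1/4) = 29/10.

29/10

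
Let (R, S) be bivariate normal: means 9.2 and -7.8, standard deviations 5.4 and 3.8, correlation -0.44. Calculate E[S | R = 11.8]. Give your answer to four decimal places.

E[S | R=x] = μ_S + ρ(σ_S/σ_R)(x − μ_R) for jointly normal variables.
E[S | R=11.8] = -7.8 + (-0.44)·(3.8/5.4)·(11.8 − (9.2)) = -7.8 + (-0.30963)·(2.6) = -8.6050.

-8.6050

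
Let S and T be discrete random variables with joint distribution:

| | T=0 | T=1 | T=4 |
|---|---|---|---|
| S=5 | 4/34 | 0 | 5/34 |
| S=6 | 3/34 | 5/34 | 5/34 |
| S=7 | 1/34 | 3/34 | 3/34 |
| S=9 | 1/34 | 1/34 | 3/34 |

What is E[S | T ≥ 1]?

P(T ≥ 1) = 25/34.
Σ S·P over the event = 5·(5/34) + 6·(5/34) + 6·(5/34) + 7·(3/34) + 7·(3/34) + 9·(1/34) + 9·(3/34) = 163/34.
E[S | T ≥ 1] = (163/34) / (25/34) = 163/25.

163/25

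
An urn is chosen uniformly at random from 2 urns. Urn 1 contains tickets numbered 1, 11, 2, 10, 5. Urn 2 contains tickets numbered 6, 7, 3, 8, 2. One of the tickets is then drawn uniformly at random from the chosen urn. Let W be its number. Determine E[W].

E[W | urn 1] = (1+11+2+10+5)/5 = 29/5.
E[W | urn 2] = (6+7+3+8+2)/5 = 26/5.
By the law of total expectation,
E[W] = (1/2)·(29/5) + (1/2)·(26/5) = 11/2.

11/2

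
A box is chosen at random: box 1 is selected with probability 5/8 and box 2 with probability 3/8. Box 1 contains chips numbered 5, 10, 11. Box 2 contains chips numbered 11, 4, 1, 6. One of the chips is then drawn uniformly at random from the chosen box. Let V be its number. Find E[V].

E[V | box 1] = (5+10+11)/3 = 26/3.
E[V | box 2] = (11+4+1+6)/4 = 11/2.
E[V] = (5/8)·(26/3) + (3/8)·(11/2) = 359/48.

359/48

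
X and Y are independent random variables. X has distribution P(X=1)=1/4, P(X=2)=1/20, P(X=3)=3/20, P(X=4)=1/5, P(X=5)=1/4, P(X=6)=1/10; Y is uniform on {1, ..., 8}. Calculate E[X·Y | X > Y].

P(X > Y) = 49/160.
Summing XY·P(x,y) over outcomes with X > Y gives 111/32.
E[X·Y | X > Y] = (111/32) / (49/160) = 555/49.

555/49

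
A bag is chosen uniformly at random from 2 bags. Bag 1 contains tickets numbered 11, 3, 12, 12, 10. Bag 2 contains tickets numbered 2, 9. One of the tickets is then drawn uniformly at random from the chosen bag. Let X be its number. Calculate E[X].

151/20

E[X | bag 1] = (11+3+12+12+10)/5 = 48/5.
E[X | bag 2] = (2+9)/2 = 11/2.
By the law of total expectation,
E[X] = (1/2)·(48/5) + (1/2)·(11/2) = 151/20.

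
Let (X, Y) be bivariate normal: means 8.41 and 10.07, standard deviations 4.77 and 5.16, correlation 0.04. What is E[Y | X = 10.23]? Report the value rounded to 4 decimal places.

E[Y | X=x] = μ_Y + ρ(σ_Y/σ_X)(x − μ_X) for jointly normal variables.
E[Y | X=10.23] = 10.07 + (0.04)·(5.16/4.77)·(10.23 − (8.41)) = 10.07 + (0.04327)·(1.82) = 10.1488.

10.1488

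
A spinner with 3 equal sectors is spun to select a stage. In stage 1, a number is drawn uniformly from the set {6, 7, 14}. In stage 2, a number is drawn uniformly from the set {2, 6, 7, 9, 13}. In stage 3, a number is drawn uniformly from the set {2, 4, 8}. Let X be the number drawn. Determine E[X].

316/45

E[X | stage 1] = (6+7+14)/3 = 9.
E[X | stage 2] = (2+6+7+9+13)/5 = 37/5.
E[X | stage 3] = (2+4+8)/3 = 14/3.
E[X] = (1/3)·(9) + (1/3)·(37/5) + (1/3)·(14/3) = 316/45.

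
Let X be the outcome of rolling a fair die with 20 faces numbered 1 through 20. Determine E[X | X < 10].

5

Given X < 10, X is equally likely to be any of {1, 2, 3, 4, 5, 6, 7, 8, 9}.
E[X | X < 10] = (1 + 2 + 3 + 4 + 5 + 6 + 7 + 8 + 9) / 9 = 5.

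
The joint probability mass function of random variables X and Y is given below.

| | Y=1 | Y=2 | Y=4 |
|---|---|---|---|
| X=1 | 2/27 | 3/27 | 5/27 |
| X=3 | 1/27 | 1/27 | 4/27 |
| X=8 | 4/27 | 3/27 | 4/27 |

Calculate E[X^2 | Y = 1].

P(Y = 1) = 7/27.
Σ X^2·P over the event = 1·(2/27) + 9·(1/27) + 64·(4/27) = 89/9.
E[X^2 | Y = 1] = (89/9) / (7/27) = 267/7.

267/7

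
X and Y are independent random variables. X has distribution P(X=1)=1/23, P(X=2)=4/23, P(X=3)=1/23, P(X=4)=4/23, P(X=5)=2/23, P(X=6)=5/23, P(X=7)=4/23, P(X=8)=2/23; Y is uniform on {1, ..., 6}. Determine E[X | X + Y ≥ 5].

325/63

P(X + Y ≥ 5) = 21/23.
Summing X·P(x,y) over outcomes with X + Y ≥ 5 gives 325/69.
E[X | X + Y ≥ 5] = (325/69) / (21/23) = 325/63.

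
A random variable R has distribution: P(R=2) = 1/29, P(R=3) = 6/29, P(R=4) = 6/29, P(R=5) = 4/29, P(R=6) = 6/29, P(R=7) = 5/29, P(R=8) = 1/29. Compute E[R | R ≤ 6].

P(R ≤ 6) = 23/29.
Σ over the event: 2·1/29 + 3·6/29 + 4·6/29 + 5·4/29 + 6·6/29 = 100/29.
E[R | R ≤ 6] = (100/29) / (23/29) = 100/23.

100/23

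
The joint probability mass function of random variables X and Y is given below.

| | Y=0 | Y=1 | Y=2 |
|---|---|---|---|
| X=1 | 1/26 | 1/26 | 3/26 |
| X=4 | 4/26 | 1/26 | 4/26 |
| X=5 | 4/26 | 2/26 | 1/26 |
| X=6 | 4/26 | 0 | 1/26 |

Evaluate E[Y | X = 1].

P(X = 1) = 5/26.
Summing Y·P(X=x,Y=y) over the conditioning event gives 7/26.
E[Y | X = 1] = (7/26) / (5/26) = 7/5.

7/5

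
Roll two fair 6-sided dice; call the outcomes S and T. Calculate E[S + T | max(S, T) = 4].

44/7

P(max(S, T) = 4) = 7/36.
Summing (S+T)·P(x,y) over outcomes with max(S, T) = 4 gives 11/9.
E[S + T | max(S, T) = 4] = (11/9) / (7/36) = 44/7.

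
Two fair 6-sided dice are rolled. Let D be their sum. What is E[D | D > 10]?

P(D > 10) = 1/12.
Σ over the event: 11·1/18 + 12·1/36 = 17/18.
E[D | D > 10] = (17/18) / (1/12) = 34/3.

34/3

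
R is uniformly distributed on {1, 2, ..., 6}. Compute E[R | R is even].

Given R is even, R is equally likely to be any of {2, 4, 6}.
E[R | R is even] = (2 + 4 + 6) / 3 = 4.

4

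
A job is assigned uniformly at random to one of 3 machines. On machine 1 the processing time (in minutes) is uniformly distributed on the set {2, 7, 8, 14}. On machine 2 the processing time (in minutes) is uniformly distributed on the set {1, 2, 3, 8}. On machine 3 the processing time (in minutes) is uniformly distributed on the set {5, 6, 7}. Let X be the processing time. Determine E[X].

23/4

E[X | machine 1] = (2+7+8+14)/4 = 31/4.
E[X | machine 2] = (1+2+3+8)/4 = 7/2.
E[X | machine 3] = (5+6+7)/3 = 6.
By the law of total expectation,
E[X] = (1/3)·(31/4) + (1/3)·(7/2) + (1/3)·(6) = 23/4.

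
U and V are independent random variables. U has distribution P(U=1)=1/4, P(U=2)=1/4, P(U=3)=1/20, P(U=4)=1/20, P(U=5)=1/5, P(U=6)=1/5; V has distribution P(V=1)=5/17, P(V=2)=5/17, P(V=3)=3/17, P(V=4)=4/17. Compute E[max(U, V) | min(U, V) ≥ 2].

791/180

P(min(U, V) ≥ 2) = 9/17.
Summing max(U,V)·P(x,y) over outcomes with min(U, V) ≥ 2 gives 791/340.
E[max(U, V) | min(U, V) ≥ 2] = (791/340) / (9/17) = 791/180.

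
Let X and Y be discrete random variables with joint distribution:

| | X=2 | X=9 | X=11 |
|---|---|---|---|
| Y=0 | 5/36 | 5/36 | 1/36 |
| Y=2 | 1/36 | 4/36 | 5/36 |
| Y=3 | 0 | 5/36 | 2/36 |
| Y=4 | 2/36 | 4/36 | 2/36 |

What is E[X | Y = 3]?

P(Y = 3) = 7/36.
Summing X·P(X=x,Y=y) over the conditioning event gives 67/36.
E[X | Y = 3] = (67/36) / (7/36) = 67/7.

67/7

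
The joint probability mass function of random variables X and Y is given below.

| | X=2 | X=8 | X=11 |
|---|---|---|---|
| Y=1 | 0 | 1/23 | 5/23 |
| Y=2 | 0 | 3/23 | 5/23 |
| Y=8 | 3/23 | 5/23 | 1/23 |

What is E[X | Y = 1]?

21/2

P(Y = 1) = 6/23.
Σ X·P over the event = 8·(1/23) + 11·(5/23) = 63/23.
E[X | Y = 1] = (63/23) / (6/23) = 21/2.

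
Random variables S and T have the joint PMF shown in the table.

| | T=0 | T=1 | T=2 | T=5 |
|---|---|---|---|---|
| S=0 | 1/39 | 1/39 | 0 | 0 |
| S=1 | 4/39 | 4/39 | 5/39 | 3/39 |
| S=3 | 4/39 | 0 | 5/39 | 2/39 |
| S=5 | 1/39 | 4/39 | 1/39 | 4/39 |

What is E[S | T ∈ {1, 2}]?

P(T ∈ {1, 2}) = 20/39.
Σ S·P over the event = 0·(1/39) + 1·(4/39) + 1·(5/39) + 3·(5/39) + 5·(4/39) + 5·(1/39) = 49/39.
E[S | T ∈ {1, 2}] = (49/39) / (20/39) = 49/20.

49/20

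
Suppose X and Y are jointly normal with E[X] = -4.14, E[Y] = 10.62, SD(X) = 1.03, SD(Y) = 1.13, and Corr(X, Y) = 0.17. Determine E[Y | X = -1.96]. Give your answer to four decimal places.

The regression of Y on X has slope ρ·σ_Y/σ_X and passes through (μ_X, μ_Y).
E[Y | X=-1.96] = 10.62 + (0.17)·(1.13/1.03)·(-1.96 − (-4.14)) = 10.62 + (0.1865)·(2.18) = 11.0266.

11.0266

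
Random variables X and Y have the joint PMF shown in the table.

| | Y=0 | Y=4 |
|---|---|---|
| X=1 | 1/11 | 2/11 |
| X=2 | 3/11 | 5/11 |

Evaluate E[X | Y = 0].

7/4

P(Y = 0) = 4/11.
Σ X·P over the event = 1·(1/11) + 2·(3/11) = 7/11.
E[X | Y = 0] = (7/11) / (4/11) = 7/4.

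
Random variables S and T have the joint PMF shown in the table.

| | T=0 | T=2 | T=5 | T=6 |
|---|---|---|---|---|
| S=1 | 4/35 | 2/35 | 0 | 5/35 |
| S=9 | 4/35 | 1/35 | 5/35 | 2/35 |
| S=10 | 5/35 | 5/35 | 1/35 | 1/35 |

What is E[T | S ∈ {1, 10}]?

P(S ∈ {1, 10}) = 23/35.
Σ T·P over the event = 0·(4/35) + 2·(2/35) + 6·(5/35) + 0·(5/35) + 2·(5/35) + 5·(1/35) + 6·(1/35) = 11/7.
E[T | S ∈ {1, 10}] = (11/7) / (23/35) = 55/23.

55/23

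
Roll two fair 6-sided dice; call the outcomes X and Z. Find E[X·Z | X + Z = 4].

10/3

P(X + Z = 4) = 1/12.
Summing XZ·P(x,y) over outcomes with X + Z = 4 gives 5/18.
E[X·Z | X + Z = 4] = (5/18) / (1/12) = 10/3.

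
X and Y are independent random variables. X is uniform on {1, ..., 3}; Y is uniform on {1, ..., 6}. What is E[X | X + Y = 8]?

Outcomes with X + Y = 8: (2,6), (3,5), each with probability 1/18.
E[X | X + Y = 8] = (2 + 3) / 2 = 5/2.

5/2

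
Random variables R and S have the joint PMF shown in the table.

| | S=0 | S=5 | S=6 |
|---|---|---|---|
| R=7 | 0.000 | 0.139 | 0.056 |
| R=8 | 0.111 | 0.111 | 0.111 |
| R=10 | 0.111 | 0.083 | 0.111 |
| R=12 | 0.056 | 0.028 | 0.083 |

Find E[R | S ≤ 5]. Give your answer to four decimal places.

8.9155

P(S ≤ 5) = 0.639.
Σ R·P over the event = 7·(0.139) + 8·(0.111) + 8·(0.111) + 10·(0.111) + 10·(0.083) + 12·(0.056) + 12·(0.028) = 5.697.
E[R | S ≤ 5] = (5.697) / (0.639) = 8.9155.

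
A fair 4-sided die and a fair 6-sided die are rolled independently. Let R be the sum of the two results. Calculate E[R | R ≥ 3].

142/23

P(R ≥ 3) = 23/24.
Σ over the event: 3·1/12 + 4·1/8 + 5·1/6 + 6·1/6 + 7·1/6 + 8·1/8 + 9·1/12 + 10·1/24 = 71/12.
E[R | R ≥ 3] = (71/12) / (23/24) = 142/23.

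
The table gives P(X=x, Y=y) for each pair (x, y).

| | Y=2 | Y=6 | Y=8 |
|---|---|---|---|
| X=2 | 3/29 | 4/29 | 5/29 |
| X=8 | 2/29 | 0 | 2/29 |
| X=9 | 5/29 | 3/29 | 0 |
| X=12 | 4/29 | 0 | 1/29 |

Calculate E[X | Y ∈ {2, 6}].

50/7

P(Y ∈ {2, 6}) = 21/29.
Σ X·P over the event = 2·(3/29) + 2·(4/29) + 8·(2/29) + 9·(5/29) + 9·(3/29) + 12·(4/29) = 150/29.
E[X | Y ∈ {2, 6}] = (150/29) / (21/29) = 50/7.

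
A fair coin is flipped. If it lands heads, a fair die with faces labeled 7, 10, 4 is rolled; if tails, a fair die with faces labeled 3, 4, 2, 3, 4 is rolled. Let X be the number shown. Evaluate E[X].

51/10

E[X | heads] = (7+10+4)/3 = 7.
E[X | tails] = (3+4+2+3+4)/5 = 16/5.
E[X] = (1/2)·(7) + (1/2)·(16/5) = 51/10.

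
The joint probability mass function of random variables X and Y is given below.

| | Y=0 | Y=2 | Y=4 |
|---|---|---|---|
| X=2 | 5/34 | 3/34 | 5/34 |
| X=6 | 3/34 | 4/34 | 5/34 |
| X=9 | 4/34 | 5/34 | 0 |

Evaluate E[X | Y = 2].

25/4

P(Y = 2) = 6/17.
Σ X·P over the event = 2·(3/34) + 6·(4/34) + 9·(5/34) = 75/34.
E[X | Y = 2] = (75/34) / (6/17) = 25/4.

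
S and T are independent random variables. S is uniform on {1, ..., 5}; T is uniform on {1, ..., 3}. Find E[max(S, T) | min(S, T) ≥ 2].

P(min(S, T) ≥ 2) = 8/15.
Summing max(S,T)·P(x,y) over outcomes with min(S, T) ≥ 2 gives 29/15.
E[max(S, T) | min(S, T) ≥ 2] = (29/15) / (8/15) = 29/8.

29/8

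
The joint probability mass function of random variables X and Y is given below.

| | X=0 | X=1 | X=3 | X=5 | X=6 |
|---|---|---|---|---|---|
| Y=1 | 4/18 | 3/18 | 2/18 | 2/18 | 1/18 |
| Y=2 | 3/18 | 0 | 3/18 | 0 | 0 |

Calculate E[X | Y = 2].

P(Y = 2) = 1/3.
Σ X·P over the event = 0·(3/18) + 3·(3/18) = 1/2.
E[X | Y = 2] = (1/2) / (1/3) = 3/2.

3/2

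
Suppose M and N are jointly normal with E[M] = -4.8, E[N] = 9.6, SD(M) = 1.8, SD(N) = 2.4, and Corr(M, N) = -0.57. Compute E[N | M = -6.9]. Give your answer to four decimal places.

The regression of N on M has slope ρ·σ_N/σ_M and passes through (μ_M, μ_N).
E[N | M=-6.9] = 9.6 + (-0.57)·(2.4/1.8)·(-6.9 − (-4.8)) = 9.6 + (-0.76)·(-2.1) = 11.1960.

11.1960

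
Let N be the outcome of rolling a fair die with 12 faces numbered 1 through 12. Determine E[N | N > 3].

Given N > 3, N is equally likely to be any of {4, 5, 6, 7, 8, 9, 10, 11, 12}.
E[N | N > 3] = (4 + 5 + 6 + 7 + 8 + 9 + 10 + 11 + 12) / 9 = 8.

8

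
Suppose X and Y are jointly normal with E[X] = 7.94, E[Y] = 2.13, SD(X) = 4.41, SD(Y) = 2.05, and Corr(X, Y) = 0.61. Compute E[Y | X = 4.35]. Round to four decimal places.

For a bivariate normal, E[Y | X=x] = μ_Y + ρ·(σ_Y/σ_X)·(x − μ_X).
E[Y | X=4.35] = 2.13 + (0.61)·(2.05/4.41)·(4.35 − (7.94)) = 2.13 + (0.28356)·(-3.59) = 1.1120.

1.1120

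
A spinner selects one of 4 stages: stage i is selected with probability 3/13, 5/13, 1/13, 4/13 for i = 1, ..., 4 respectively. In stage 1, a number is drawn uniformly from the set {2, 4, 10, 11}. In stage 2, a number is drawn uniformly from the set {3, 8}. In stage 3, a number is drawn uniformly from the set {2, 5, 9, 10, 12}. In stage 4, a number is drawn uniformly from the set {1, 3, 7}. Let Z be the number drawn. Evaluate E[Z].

4201/780

E[Z | stage 1] = (2+4+10+11)/4 = 27/4.
E[Z | stage 2] = (3+8)/2 = 11/2.
E[Z | stage 3] = (2+5+9+10+12)/5 = 38/5.
E[Z | stage 4] = (1+3+7)/3 = 11/3.
E[Z] = (3/13)·(27/4) + (5/13)·(11/2) + (1/13)·(38/5) + (4/13)·(11/3) = 4201/780.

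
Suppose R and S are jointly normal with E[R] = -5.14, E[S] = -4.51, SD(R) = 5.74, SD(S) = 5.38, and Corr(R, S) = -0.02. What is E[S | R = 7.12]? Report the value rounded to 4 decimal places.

E[S | R=x] = μ_S + ρ(σ_S/σ_R)(x − μ_R) for jointly normal variables.
E[S | R=7.12] = -4.51 + (-0.02)·(5.38/5.74)·(7.12 − (-5.14)) = -4.51 + (-0.018746)·(12.26) = -4.7398.

-4.7398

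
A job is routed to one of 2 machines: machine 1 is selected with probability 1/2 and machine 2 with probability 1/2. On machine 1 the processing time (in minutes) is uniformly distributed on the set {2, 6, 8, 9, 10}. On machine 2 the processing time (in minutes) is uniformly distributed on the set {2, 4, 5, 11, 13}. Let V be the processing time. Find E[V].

7

E[V | machine 1] = (2+6+8+9+10)/5 = 7.
E[V | machine 2] = (2+4+5+11+13)/5 = 7.
By the law of total expectation,
E[V] = (1/2)·(7) + (1/2)·(7) = 7.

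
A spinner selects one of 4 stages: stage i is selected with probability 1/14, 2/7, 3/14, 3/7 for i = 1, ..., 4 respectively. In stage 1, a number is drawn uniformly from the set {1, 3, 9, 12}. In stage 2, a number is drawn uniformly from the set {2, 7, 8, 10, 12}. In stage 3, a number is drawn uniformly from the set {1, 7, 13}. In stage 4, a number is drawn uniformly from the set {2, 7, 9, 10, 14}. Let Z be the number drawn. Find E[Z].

311/40

E[Z | stage 1] = (1+3+9+12)/4 = 25/4.
E[Z | stage 2] = (2+7+8+10+12)/5 = 39/5.
E[Z | stage 3] = (1+7+13)/3 = 7.
E[Z | stage 4] = (2+7+9+10+14)/5 = 42/5.
E[Z] = (1/14)·(25/4) + (2/7)·(39/5) + (3/14)·(7) + (3/7)·(42/5) = 311/40.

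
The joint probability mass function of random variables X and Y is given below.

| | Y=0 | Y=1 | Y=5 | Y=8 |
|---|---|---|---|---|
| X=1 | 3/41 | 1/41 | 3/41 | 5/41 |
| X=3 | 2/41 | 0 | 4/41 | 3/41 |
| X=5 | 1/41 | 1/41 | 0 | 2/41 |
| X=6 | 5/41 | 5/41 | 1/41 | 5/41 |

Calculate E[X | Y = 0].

4

P(Y = 0) = 11/41.
Summing X·P(X=x,Y=y) over the conditioning event gives 44/41.
E[X | Y = 0] = (44/41) / (11/41) = 4.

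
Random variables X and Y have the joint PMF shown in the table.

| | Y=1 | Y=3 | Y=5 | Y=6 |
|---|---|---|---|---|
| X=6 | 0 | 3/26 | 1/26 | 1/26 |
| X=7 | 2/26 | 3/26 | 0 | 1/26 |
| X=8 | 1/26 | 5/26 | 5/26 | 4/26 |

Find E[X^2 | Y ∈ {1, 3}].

737/14

P(Y ∈ {1, 3}) = 7/13.
Summing X^2·P(X=x,Y=y) over the conditioning event gives 737/26.
E[X^2 | Y ∈ {1, 3}] = (737/26) / (7/13) = 737/14.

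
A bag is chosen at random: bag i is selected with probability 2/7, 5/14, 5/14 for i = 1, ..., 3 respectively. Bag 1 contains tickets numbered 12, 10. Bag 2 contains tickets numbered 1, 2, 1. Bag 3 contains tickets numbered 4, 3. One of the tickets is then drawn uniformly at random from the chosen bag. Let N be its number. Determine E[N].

409/84

E[N | bag 1] = (12+10)/2 = 11.
E[N | bag 2] = (1+2+1)/3 = 4/3.
E[N | bag 3] = (4+3)/2 = 7/2.
E[N] = (2/7)·(11) + (5/14)·(4/3) + (5/14)·(7/2) = 409/84.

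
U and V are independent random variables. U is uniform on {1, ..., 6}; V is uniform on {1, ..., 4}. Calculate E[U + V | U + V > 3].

136/21

P(U + V > 3) = 7/8.
Summing (U+V)·P(x,y) over outcomes with U + V > 3 gives 17/3.
E[U + V | U + V > 3] = (17/3) / (7/8) = 136/21.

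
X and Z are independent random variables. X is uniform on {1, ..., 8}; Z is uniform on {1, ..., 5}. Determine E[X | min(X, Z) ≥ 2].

P(min(X, Z) ≥ 2) = 7/10.
Summing X·P(x,y) over outcomes with min(X, Z) ≥ 2 gives 7/2.
E[X | min(X, Z) ≥ 2] = (7/2) / (7/10) = 5.

5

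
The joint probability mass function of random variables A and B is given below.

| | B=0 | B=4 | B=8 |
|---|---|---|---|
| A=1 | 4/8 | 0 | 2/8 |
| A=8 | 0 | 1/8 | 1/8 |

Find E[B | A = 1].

8/3

P(A = 1) = 3/4.
Σ B·P over the event = 0·(4/8) + 8·(2/8) = 2.
E[B | A = 1] = (2) / (3/4) = 8/3.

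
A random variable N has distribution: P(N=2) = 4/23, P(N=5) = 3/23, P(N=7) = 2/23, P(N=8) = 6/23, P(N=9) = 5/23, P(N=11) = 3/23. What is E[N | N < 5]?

2

P(N < 5) = 4/23.
Σ over the event: 2·4/23 = 8/23.
E[N | N < 5] = (8/23) / (4/23) = 2.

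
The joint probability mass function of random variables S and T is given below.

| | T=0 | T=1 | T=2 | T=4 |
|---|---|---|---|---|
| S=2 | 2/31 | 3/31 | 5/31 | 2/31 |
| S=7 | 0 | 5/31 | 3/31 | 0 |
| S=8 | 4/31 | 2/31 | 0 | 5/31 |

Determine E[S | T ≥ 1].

132/25

P(T ≥ 1) = 25/31.
Σ S·P over the event = 2·(3/31) + 2·(5/31) + 2·(2/31) + 7·(5/31) + 7·(3/31) + 8·(2/31) + 8·(5/31) = 132/31.
E[S | T ≥ 1] = (132/31) / (25/31) = 132/25.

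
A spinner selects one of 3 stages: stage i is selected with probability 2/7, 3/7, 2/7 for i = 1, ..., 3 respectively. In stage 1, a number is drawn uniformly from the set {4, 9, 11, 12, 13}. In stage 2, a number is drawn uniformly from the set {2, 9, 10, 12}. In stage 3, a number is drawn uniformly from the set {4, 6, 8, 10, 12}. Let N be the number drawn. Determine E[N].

E[N | stage 1] = (4+9+11+12+13)/5 = 49/5.
E[N | stage 2] = (2+9+10+12)/4 = 33/4.
E[N | stage 3] = (4+6+8+10+12)/5 = 8.
By the law of total expectation,
E[N] = (2/7)·(49/5) + (3/7)·(33/4) + (2/7)·(8) = 1207/140.

1207/140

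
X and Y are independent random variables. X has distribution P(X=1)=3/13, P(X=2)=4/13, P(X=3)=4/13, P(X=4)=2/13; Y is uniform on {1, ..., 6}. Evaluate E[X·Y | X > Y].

P(X > Y) = 3/13.
Summing XY·P(x,y) over outcomes with X > Y gives 46/39.
E[X·Y | X > Y] = (46/39) / (3/13) = 46/9.

46/9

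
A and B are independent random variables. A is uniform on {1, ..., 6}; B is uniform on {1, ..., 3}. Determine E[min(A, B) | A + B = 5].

Outcomes with A + B = 5: (2,3), (3,2), (4,1), each with probability 1/18.
E[min(A, B) | A + B = 5] = (2 + 2 + 1) / 3 = 5/3.

5/3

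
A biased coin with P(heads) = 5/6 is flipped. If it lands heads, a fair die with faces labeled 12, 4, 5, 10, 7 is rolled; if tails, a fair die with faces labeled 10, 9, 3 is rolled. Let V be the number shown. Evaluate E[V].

E[V | heads] = (12+4+5+10+7)/5 = 38/5.
E[V | tails] = (10+9+3)/3 = 22/3.
E[V] = (5/6)·(38/5) + (1/6)·(22/3) = 68/9.

68/9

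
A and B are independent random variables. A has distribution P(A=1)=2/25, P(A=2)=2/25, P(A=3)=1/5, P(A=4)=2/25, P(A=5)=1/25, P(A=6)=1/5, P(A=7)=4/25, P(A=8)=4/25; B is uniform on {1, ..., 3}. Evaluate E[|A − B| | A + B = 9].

63/13

P(A + B = 9) = 13/75.
Summing |A−B|·P(x,y) over outcomes with A + B = 9 gives 21/25.
E[|A − B| | A + B = 9] = (21/25) / (13/75) = 63/13.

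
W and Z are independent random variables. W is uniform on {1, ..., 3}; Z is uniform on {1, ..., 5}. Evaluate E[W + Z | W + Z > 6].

Outcomes with W + Z > 6: (2,5), (3,4), (3,5), each with probability 1/15.
E[W + Z | W + Z > 6] = (7 + 7 + 8) / 3 = 22/3.

22/3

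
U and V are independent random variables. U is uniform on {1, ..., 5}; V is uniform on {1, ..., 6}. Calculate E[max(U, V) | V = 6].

6

Outcomes with V = 6: (1,6), (2,6), (3,6), (4,6), (5,6), each with probability 1/30.
E[max(U, V) | V = 6] = (6 + 6 + 6 + 6 + 6) / 5 = 6.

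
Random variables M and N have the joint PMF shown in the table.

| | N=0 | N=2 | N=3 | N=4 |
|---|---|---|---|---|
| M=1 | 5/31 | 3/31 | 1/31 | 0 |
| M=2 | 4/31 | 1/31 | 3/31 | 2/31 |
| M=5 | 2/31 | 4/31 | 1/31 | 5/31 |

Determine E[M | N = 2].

25/8

P(N = 2) = 8/31.
Σ M·P over the event = 1·(3/31) + 2·(1/31) + 5·(4/31) = 25/31.
E[M | N = 2] = (25/31) / (8/31) = 25/8.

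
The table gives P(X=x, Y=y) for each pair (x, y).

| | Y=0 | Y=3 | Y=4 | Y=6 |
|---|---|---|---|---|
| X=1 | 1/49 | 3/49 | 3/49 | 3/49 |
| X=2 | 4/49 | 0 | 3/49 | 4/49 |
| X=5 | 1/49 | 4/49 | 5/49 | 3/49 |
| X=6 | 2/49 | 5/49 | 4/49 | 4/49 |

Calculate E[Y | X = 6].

P(X = 6) = 15/49.
Σ Y·P over the event = 0·(2/49) + 3·(5/49) + 4·(4/49) + 6·(4/49) = 55/49.
E[Y | X = 6] = (55/49) / (15/49) = 11/3.

11/3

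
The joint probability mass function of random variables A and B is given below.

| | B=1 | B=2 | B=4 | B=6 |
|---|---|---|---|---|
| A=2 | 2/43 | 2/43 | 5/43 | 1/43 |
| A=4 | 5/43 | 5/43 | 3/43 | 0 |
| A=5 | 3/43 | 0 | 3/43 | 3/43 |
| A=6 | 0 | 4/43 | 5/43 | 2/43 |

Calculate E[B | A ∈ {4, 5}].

30/11

P(A ∈ {4, 5}) = 22/43.
Summing B·P(A=x,B=y) over the conditioning event gives 60/43.
E[B | A ∈ {4, 5}] = (60/43) / (22/43) = 30/11.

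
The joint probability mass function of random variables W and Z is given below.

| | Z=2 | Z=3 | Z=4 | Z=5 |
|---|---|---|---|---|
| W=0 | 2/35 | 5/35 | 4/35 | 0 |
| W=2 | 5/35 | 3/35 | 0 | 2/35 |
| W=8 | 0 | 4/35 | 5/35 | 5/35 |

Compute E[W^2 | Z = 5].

328/7

P(Z = 5) = 1/5.
Σ W^2·P over the event = 4·(2/35) + 64·(5/35) = 328/35.
E[W^2 | Z = 5] = (328/35) / (1/5) = 328/7.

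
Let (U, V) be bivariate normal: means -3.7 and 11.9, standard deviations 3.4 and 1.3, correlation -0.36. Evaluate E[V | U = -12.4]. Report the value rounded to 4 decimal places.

E[V | U=x] = μ_V + ρ(σ_V/σ_U)(x − μ_U) for jointly normal variables.
E[V | U=-12.4] = 11.9 + (-0.36)·(1.3/3.4)·(-12.4 − (-3.7)) = 11.9 + (-0.137647)·(-8.7) = 13.0975.

13.0975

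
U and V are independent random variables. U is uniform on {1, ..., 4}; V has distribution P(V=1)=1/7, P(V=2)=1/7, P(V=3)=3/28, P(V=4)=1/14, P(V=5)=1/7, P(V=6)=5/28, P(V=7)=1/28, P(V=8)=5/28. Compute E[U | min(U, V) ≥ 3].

7/2

P(min(U, V) ≥ 3) = 5/14.
Summing U·P(x,y) over outcomes with min(U, V) ≥ 3 gives 5/4.
E[U | min(U, V) ≥ 3] = (5/4) / (5/14) = 7/2.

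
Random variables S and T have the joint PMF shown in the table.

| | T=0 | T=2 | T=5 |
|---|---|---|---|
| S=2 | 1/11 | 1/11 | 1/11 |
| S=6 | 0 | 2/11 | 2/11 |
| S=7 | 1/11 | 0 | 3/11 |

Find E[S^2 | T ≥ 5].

P(T ≥ 5) = 6/11.
Σ S^2·P over the event = 4·(1/11) + 36·(2/11) + 49·(3/11) = 223/11.
E[S^2 | T ≥ 5] = (223/11) / (6/11) = 223/6.

223/6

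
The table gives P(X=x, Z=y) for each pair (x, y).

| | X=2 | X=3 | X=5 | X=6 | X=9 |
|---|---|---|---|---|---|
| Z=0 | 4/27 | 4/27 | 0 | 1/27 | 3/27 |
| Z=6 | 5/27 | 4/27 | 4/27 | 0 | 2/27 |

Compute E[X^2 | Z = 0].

331/12

P(Z = 0) = 4/9.
Σ X^2·P over the event = 4·(4/27) + 9·(4/27) + 36·(1/27) + 81·(3/27) = 331/27.
E[X^2 | Z = 0] = (331/27) / (4/9) = 331/12.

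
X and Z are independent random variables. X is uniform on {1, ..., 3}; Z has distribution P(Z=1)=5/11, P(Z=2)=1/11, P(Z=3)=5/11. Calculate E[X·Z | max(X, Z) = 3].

37/7

P(max(X, Z) = 3) = 7/11.
Summing XZ·P(x,y) over outcomes with max(X, Z) = 3 gives 37/11.
E[X·Z | max(X, Z) = 3] = (37/11) / (7/11) = 37/7.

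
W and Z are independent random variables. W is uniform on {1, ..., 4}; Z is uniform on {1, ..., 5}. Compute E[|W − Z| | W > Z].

5/3

Outcomes with W > Z: (2,1), (3,1), (3,2), (4,1), (4,2), (4,3), each with probability 1/20.
E[|W − Z| | W > Z] = (1 + 2 + 1 + 3 + 2 + 1) / 6 = 5/3.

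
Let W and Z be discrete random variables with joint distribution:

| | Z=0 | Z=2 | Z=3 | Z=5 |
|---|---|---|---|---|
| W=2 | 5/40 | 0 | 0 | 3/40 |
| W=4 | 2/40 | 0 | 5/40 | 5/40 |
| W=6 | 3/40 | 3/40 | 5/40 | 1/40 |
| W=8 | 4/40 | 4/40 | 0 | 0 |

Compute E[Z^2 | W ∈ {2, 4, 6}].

P(W ∈ {2, 4, 6}) = 4/5.
Summing Z^2·P(W=x,Z=y) over the conditioning event gives 327/40.
E[Z^2 | W ∈ {2, 4, 6}] = (327/40) / (4/5) = 327/32.

327/32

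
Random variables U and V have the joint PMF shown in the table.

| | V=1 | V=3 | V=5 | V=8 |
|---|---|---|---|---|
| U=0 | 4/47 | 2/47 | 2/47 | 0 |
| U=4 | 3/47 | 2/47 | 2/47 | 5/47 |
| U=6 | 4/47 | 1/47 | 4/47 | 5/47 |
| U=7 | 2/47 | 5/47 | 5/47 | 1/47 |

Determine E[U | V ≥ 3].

173/34

P(V ≥ 3) = 34/47.
Summing U·P(U=x,V=y) over the conditioning event gives 173/47.
E[U | V ≥ 3] = (173/47) / (34/47) = 173/34.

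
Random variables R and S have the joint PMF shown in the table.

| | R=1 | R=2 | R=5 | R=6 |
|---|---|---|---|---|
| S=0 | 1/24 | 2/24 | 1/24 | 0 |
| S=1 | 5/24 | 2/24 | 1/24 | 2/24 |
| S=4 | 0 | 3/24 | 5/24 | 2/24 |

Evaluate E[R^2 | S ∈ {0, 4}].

243/14

P(S ∈ {0, 4}) = 7/12.
Σ R^2·P over the event = 1·(1/24) + 4·(2/24) + 4·(3/24) + 25·(1/24) + 25·(5/24) + 36·(2/24) = 81/8.
E[R^2 | S ∈ {0, 4}] = (81/8) / (7/12) = 243/14.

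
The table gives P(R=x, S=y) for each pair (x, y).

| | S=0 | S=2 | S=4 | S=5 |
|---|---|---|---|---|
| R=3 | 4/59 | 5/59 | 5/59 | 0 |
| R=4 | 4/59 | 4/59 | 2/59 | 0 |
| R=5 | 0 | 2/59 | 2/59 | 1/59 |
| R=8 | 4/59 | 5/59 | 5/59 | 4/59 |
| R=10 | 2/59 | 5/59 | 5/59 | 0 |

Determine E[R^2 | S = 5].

P(S = 5) = 5/59.
Summing R^2·P(R=x,S=y) over the conditioning event gives 281/59.
E[R^2 | S = 5] = (281/59) / (5/59) = 281/5.

281/5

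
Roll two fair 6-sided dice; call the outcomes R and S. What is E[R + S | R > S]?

P(R > S) = 5/12.
Summing (R+S)·P(x,y) over outcomes with R > S gives 35/12.
E[R + S | R > S] = (35/12) / (5/12) = 7.

7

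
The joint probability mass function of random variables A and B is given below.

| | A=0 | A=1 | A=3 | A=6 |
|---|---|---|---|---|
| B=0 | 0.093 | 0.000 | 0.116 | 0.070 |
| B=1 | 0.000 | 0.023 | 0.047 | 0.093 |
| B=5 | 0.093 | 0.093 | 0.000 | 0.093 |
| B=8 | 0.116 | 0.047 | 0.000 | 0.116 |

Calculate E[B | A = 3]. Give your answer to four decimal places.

P(A = 3) = 0.163.
Σ B·P over the event = 0·(0.116) + 1·(0.047) = 0.047.
E[B | A = 3] = (0.047) / (0.163) = 0.2883.

0.2883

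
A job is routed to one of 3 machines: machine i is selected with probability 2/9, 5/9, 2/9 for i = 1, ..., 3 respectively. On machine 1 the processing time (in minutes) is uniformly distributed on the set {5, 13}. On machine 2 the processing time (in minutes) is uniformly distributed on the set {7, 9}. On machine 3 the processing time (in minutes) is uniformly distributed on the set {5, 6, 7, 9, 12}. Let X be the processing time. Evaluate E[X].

368/45

E[X | machine 1] = (5+13)/2 = 9.
E[X | machine 2] = (7+9)/2 = 8.
E[X | machine 3] = (5+6+7+9+12)/5 = 39/5.
E[X] = (2/9)·(9) + (5/9)·(8) + (2/9)·(39/5) = 368/45.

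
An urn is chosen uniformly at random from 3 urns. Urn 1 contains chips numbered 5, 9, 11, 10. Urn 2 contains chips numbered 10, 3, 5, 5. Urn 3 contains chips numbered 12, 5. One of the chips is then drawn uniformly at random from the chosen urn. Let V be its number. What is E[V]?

E[V | urn 1] = (5+9+11+10)/4 = 35/4.
E[V | urn 2] = (10+3+5+5)/4 = 23/4.
E[V | urn 3] = (12+5)/2 = 17/2.
By the law of total expectation,
E[V] = (1/3)·(35/4) + (1/3)·(23/4) + (1/3)·(17/2) = 23/3.

23/3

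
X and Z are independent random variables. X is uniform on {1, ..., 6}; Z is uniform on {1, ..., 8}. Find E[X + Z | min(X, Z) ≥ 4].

11

P(min(X, Z) ≥ 4) = 5/16.
Summing (X+Z)·P(x,y) over outcomes with min(X, Z) ≥ 4 gives 55/16.
E[X + Z | min(X, Z) ≥ 4] = (55/16) / (5/16) = 11.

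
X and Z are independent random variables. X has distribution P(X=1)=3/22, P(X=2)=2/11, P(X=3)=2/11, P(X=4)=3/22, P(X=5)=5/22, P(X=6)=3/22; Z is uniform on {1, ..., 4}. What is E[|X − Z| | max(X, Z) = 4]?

P(max(X, Z) = 4) = 23/88.
Summing |X−Z|·P(x,y) over outcomes with max(X, Z) = 4 gives 39/88.
E[|X − Z| | max(X, Z) = 4] = (39/88) / (23/88) = 39/23.

39/23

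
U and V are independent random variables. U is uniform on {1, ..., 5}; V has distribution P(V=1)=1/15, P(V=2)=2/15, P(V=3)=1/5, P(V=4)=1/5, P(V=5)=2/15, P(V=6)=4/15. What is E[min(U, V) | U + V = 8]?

35/12

P(U + V = 8) = 4/25.
Summing min(U,V)·P(x,y) over outcomes with U + V = 8 gives 7/15.
E[min(U, V) | U + V = 8] = (7/15) / (4/25) = 35/12.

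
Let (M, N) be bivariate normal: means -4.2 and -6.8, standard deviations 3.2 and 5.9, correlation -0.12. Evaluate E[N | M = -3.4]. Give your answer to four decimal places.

-6.9770

For a bivariate normal, E[N | M=x] = μ_N + ρ·(σ_N/σ_M)·(x − μ_M).
E[N | M=-3.4] = -6.8 + (-0.12)·(5.9/3.2)·(-3.4 − (-4.2)) = -6.8 + (-0.22125)·(0.8) = -6.9770.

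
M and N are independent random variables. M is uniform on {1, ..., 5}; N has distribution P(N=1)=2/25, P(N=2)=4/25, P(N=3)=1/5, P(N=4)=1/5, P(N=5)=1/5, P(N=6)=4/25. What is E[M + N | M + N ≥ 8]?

206/23

P(M + N ≥ 8) = 46/125.
Summing (M+N)·P(x,y) over outcomes with M + N ≥ 8 gives 412/125.
E[M + N | M + N ≥ 8] = (412/125) / (46/125) = 206/23.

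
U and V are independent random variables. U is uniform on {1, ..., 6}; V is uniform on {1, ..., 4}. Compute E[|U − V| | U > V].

17/7

P(U > V) = 7/12.
Summing |U−V|·P(x,y) over outcomes with U > V gives 17/12.
E[|U − V| | U > V] = (17/12) / (7/12) = 17/7.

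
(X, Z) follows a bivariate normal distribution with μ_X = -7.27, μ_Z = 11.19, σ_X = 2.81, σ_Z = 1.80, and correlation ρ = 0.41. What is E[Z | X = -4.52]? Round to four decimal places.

11.9122

E[Z | X=x] = μ_Z + ρ(σ_Z/σ_X)(x − μ_X) for jointly normal variables.
E[Z | X=-4.52] = 11.19 + (0.41)·(1.80/2.81)·(-4.52 − (-7.27)) = 11.19 + (0.26263)·(2.75) = 11.9122.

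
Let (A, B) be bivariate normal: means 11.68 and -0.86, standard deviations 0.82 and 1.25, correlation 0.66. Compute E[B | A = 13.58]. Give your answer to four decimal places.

1.0516

The regression of B on A has slope ρ·σ_B/σ_A and passes through (μ_A, μ_B).
E[B | A=13.58] = -0.86 + (0.66)·(1.25/0.82)·(13.58 − (11.68)) = -0.86 + (1.0061)·(1.9) = 1.0516.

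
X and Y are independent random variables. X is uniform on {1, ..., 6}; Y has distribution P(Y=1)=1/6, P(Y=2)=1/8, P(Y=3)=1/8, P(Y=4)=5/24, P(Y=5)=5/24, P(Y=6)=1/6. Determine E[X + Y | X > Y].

50/7

P(X > Y) = 7/18.
Summing (X+Y)·P(x,y) over outcomes with X > Y gives 25/9.
E[X + Y | X > Y] = (25/9) / (7/18) = 50/7.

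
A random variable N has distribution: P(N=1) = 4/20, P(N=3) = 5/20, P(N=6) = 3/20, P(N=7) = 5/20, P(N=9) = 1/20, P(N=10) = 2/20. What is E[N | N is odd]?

P(N is odd) = 3/4.
Σ over the event: 1·1/5 + 3·1/4 + 7·1/4 + 9·1/20 = 63/20.
E[N | N is odd] = (63/20) / (3/4) = 21/5.

21/5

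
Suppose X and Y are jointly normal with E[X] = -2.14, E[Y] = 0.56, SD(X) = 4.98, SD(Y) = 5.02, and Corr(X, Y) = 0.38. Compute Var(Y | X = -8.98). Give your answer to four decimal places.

Var(Y | X=x) = (1 − ρ²)·σ_Y².
Var(Y | X=-8.98) = (5.02)²·(1 − (0.38)²) = 25.2004·0.8556 = 21.5615.

21.5615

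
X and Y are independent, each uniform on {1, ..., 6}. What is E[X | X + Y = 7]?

7/2

Outcomes with X + Y = 7: (1,6), (2,5), (3,4), (4,3), (5,2), (6,1), each with probability 1/36.
E[X | X + Y = 7] = (1 + 2 + 3 + 4 + 5 + 6) / 6 = 7/2.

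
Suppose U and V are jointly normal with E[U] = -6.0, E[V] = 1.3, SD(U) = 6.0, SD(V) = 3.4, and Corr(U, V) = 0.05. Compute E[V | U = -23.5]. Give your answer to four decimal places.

0.8042

The regression of V on U has slope ρ·σ_V/σ_U and passes through (μ_U, μ_V).
E[V | U=-23.5] = 1.3 + (0.05)·(3.4/6.0)·(-23.5 − (-6.0)) = 1.3 + (0.028333)·(-17.5) = 0.8042.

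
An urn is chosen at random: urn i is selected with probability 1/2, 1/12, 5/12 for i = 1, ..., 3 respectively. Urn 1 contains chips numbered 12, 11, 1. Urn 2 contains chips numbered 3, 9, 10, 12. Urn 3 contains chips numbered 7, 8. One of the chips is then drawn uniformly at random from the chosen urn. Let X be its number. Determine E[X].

E[X | urn 1] = (12+11+1)/3 = 8.
E[X | urn 2] = (3+9+10+12)/4 = 17/2.
E[X | urn 3] = (7+8)/2 = 15/2.
By the law of total expectation,
E[X] = (1/2)·(8) + (1/12)·(17/2) + (5/12)·(15/2) = 47/6.

47/6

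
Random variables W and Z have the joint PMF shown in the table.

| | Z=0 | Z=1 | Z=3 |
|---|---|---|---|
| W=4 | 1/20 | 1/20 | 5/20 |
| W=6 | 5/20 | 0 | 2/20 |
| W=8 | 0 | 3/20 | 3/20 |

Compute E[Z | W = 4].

P(W = 4) = 7/20.
Σ Z·P over the event = 0·(1/20) + 1·(1/20) + 3·(5/20) = 4/5.
E[Z | W = 4] = (4/5) / (7/20) = 16/7.

16/7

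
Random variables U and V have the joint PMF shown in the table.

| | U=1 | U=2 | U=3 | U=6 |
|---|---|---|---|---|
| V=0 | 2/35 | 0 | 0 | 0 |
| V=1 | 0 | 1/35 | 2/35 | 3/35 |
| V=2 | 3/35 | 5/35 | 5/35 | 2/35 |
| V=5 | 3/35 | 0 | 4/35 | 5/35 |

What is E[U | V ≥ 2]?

P(V ≥ 2) = 27/35.
Σ U·P over the event = 1·(3/35) + 1·(3/35) + 2·(5/35) + 3·(5/35) + 3·(4/35) + 6·(2/35) + 6·(5/35) = 17/7.
E[U | V ≥ 2] = (17/7) / (27/35) = 85/27.

85/27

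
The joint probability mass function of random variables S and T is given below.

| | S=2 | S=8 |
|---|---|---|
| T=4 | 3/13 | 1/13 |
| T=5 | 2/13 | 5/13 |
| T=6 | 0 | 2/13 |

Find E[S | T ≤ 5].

P(T ≤ 5) = 11/13.
Σ S·P over the event = 2·(3/13) + 2·(2/13) + 8·(1/13) + 8·(5/13) = 58/13.
E[S | T ≤ 5] = (58/13) / (11/13) = 58/11.

58/11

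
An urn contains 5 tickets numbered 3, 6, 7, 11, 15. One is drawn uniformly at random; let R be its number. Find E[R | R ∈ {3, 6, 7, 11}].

P(R ∈ {3, 6, 7, 11}) = 4/5.
Σ over the event: 3·1/5 + 6·1/5 + 7·1/5 + 11·1/5 = 27/5.
E[R | R ∈ {3, 6, 7, 11}] = (27/5) / (4/5) = 27/4.

27/4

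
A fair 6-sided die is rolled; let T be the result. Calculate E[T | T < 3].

3/2

Given T < 3, T is equally likely to be any of {1, 2}.
E[T | T < 3] = (1 + 2) / 2 = 3/2.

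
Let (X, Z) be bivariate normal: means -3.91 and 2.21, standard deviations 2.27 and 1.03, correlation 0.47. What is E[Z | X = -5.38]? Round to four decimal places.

The regression of Z on X has slope ρ·σ_Z/σ_X and passes through (μ_X, μ_Z).
E[Z | X=-5.38] = 2.21 + (0.47)·(1.03/2.27)·(-5.38 − (-3.91)) = 2.21 + (0.21326)·(-1.47) = 1.8965.

1.8965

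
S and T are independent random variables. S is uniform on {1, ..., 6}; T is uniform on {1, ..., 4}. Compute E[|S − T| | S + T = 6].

Outcomes with S + T = 6: (2,4), (3,3), (4,2), (5,1), each with probability 1/24.
E[|S − T| | S + T = 6] = (2 + 0 + 2 + 4) / 4 = 2.

2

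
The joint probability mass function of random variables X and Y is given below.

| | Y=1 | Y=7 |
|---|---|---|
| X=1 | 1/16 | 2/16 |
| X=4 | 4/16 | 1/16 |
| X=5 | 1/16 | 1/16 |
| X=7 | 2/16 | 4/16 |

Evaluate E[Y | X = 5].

P(X = 5) = 1/8.
Summing Y·P(X=x,Y=y) over the conditioning event gives 1/2.
E[Y | X = 5] = (1/2) / (1/8) = 4.

4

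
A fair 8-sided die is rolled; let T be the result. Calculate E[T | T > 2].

Given T > 2, T is equally likely to be any of {3, 4, 5, 6, 7, 8}.
E[T | T > 2] = (3 + 4 + 5 + 6 + 7 + 8) / 6 = 11/2.

11/2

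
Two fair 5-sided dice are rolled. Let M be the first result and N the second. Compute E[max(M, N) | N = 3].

18/5

Outcomes with N = 3: (1,3), (2,3), (3,3), (4,3), (5,3), each with probability 1/25.
E[max(M, N) | N = 3] = (3 + 3 + 3 + 4 + 5) / 5 = 18/5.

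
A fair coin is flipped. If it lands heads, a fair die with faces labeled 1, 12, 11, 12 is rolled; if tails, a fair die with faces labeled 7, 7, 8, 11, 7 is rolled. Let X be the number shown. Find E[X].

17/2

E[X | heads] = (1+12+11+12)/4 = 9.
E[X | tails] = (7+7+8+11+7)/5 = 8.
By the law of total expectation,
E[X] = (1/2)·(9) + (1/2)·(8) = 17/2.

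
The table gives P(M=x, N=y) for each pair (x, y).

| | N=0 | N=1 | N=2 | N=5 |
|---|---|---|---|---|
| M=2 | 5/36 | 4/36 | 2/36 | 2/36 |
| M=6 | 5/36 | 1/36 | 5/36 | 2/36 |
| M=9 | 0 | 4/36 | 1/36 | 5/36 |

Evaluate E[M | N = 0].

P(N = 0) = 5/18.
Summing M·P(M=x,N=y) over the conditioning event gives 10/9.
E[M | N = 0] = (10/9) / (5/18) = 4.

4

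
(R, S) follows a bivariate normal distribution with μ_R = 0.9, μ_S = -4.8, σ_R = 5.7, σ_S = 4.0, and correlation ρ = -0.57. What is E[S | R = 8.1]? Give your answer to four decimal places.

E[S | R=x] = μ_S + ρ(σ_S/σ_R)(x − μ_R) for jointly normal variables.
E[S | R=8.1] = -4.8 + (-0.57)·(4.0/5.7)·(8.1 − (0.9)) = -4.8 + (-0.4)·(7.2) = -7.6800.

-7.6800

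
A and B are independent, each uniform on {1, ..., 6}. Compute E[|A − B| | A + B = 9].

2

Outcomes with A + B = 9: (3,6), (4,5), (5,4), (6,3), each with probability 1/36.
E[|A − B| | A + B = 9] = (3 + 1 + 1 + 3) / 4 = 2.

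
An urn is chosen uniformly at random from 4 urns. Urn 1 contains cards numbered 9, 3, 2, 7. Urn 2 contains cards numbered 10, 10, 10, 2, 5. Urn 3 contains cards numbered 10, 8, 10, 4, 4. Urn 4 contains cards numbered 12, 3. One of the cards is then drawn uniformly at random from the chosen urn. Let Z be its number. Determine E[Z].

E[Z | urn 1] = (9+3+2+7)/4 = 21/4.
E[Z | urn 2] = (10+10+10+2+5)/5 = 37/5.
E[Z | urn 3] = (10+8+10+4+4)/5 = 36/5.
E[Z | urn 4] = (12+3)/2 = 15/2.
By the law of total expectation,
E[Z] = (1/4)·(21/4) + (1/4)·(37/5) + (1/4)·(36/5) + (1/4)·(15/2) = 547/80.

547/80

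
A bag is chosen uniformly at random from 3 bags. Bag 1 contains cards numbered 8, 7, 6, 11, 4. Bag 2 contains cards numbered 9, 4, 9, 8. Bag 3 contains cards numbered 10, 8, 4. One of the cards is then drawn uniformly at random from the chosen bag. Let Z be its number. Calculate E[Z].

661/90

E[Z | bag 1] = (8+7+6+11+4)/5 = 36/5.
E[Z | bag 2] = (9+4+9+8)/4 = 15/2.
E[Z | bag 3] = (10+8+4)/3 = 22/3.
By the law of total expectation,
E[Z] = (1/3)·(36/5) + (1/3)·(15/2) + (1/3)·(22/3) = 661/90.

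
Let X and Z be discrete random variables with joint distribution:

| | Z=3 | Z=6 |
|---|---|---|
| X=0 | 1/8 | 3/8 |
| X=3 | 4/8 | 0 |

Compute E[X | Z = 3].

12/5

P(Z = 3) = 5/8.
Σ X·P over the event = 0·(1/8) + 3·(4/8) = 3/2.
E[X | Z = 3] = (3/2) / (5/8) = 12/5.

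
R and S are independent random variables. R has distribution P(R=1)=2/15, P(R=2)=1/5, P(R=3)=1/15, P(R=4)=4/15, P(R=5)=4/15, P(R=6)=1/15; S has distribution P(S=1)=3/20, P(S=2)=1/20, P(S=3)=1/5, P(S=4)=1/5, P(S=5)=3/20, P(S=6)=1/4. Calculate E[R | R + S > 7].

P(R + S > 7) = 38/75.
Summing R·P(x,y) over outcomes with R + S > 7 gives 167/75.
E[R | R + S > 7] = (167/75) / (38/75) = 167/38.

167/38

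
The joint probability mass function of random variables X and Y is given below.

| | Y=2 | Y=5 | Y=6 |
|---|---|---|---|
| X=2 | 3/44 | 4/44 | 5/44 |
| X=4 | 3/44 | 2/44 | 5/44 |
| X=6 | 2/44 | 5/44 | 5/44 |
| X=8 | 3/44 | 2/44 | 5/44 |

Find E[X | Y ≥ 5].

54/11

P(Y ≥ 5) = 3/4.
Σ X·P over the event = 2·(4/44) + 2·(5/44) + 4·(2/44) + 4·(5/44) + 6·(5/44) + 6·(5/44) + 8·(2/44) + 8·(5/44) = 81/22.
E[X | Y ≥ 5] = (81/22) / (3/4) = 54/11.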